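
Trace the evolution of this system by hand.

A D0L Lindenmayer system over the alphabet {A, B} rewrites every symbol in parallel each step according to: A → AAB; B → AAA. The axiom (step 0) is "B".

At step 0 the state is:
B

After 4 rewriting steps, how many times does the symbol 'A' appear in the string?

60

[0] B
[1] AAA
[2] AABAABAAB
[3] AABAABAAAAABAABAAAAABAABAAA
[4] AABAABAAAAABAABAAAAABAABAABAABAABAAAAABAABAAAAABAABAABAABAABAAAAABAABAAAAABAABAAB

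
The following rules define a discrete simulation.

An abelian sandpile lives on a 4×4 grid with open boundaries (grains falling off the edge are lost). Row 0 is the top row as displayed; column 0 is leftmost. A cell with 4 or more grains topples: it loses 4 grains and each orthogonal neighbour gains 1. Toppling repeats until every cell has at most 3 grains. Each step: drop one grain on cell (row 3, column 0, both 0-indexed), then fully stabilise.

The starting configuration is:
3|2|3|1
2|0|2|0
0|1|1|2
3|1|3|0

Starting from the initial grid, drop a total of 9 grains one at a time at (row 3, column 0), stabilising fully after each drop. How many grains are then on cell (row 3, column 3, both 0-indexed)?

t=0: 3|2|3|1
2|0|2|0
0|1|1|2
3|1|3|0
t=1: 3|2|3|1
2|0|2|0
1|1|1|2
0|2|3|0
t=2: 3|2|3|1
2|0|2|0
1|1|1|2
1|2|3|0
t=3: 3|2|3|1
2|0|2|0
1|1|1|2
2|2|3|0
t=4: 3|2|3|1
2|0|2|0
1|1|1|2
3|2|3|0
t=5: 3|2|3|1
2|0|2|0
2|1|1|2
0|3|3|0
t=6: 3|2|3|1
2|0|2|0
2|1|1|2
1|3|3|0
t=7: 3|2|3|1
2|0|2|0
2|1|1|2
2|3|3|0
t=8: 3|2|3|1
2|0|2|0
2|1|1|2
3|3|3|0
t=9: 3|2|3|1
2|0|2|0
3|2|2|2
1|1|0|1

1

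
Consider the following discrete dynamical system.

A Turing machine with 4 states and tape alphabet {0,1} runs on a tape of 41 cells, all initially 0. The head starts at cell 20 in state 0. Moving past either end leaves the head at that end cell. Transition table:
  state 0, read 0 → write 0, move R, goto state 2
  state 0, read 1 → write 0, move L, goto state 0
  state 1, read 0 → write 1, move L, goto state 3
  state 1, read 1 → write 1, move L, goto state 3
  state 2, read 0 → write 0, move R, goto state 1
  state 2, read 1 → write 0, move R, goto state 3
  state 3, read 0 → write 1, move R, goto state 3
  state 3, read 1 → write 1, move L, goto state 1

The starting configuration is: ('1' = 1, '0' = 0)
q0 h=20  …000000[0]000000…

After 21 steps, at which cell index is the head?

0) q0 h=20  …000000[0]000000…
1) q2 h=21  …000000[0]000000…
2) q1 h=22  …000000[0]000000…
3) q3 h=21  …000000[0]100000…
4) q3 h=22  …000001[1]000000…
5) q1 h=21  …000000[1]100000…
6) q3 h=20  …000000[0]110000…
7) q3 h=21  …000001[1]100000…
8) q1 h=20  …000000[1]110000…
9) q3 h=19  …000000[0]111000…
10) q3 h=20  …000001[1]110000…
11) q1 h=19  …000000[1]111000…
12) q3 h=18  …000000[0]111100…
13) q3 h=19  …000001[1]111000…
14) q1 h=18  …000000[1]111100…
15) q3 h=17  …000000[0]111110…
16) q3 h=18  …000001[1]111100…
17) q1 h=17  …000000[1]111110…
18) q3 h=16  …000000[0]111111…
19) q3 h=17  …000001[1]111110…
20) q1 h=16  …000000[1]111111…
21) q3 h=15  …000000[0]111111…

15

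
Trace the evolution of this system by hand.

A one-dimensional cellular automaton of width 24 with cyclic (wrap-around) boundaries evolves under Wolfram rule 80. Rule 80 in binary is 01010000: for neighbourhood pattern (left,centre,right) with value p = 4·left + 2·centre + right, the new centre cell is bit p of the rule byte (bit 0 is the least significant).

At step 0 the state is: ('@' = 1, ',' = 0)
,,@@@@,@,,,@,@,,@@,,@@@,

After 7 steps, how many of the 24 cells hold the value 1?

step 0: ,,@@@@,@,,,@,@,,@@,,@@@,
step 1: ,,,,,@,,@,,,,,@,,@@,,,@@
step 2: @,,,,,@,,@,,,,,@,,@@,,,@
step 3: @@,,,,,@,,@,,,,,@,,@@,,,
step 4: ,@@,,,,,@,,@,,,,,@,,@@,,
step 5: ,,@@,,,,,@,,@,,,,,@,,@@,
step 6: ,,,@@,,,,,@,,@,,,,,@,,@@
step 7: @,,,@@,,,,,@,,@,,,,,@,,@

7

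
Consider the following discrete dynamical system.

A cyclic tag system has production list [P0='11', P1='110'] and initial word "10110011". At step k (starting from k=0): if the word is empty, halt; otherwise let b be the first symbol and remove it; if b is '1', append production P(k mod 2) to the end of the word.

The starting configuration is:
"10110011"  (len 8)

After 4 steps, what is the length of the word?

11

t=0: "10110011"  (len 8)
t=1: "011001111"  (len 9)
t=2: "11001111"  (len 8)
t=3: "100111111"  (len 9)
t=4: "00111111110"  (len 11)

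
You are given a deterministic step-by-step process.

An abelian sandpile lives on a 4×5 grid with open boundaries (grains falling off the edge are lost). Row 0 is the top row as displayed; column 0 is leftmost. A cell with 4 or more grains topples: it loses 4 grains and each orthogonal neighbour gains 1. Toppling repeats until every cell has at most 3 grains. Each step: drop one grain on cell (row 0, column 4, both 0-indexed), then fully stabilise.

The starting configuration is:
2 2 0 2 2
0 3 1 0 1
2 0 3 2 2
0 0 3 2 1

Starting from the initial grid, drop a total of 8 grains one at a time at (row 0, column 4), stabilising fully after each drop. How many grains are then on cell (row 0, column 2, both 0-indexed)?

1

t=0: 2 2 0 2 2
0 3 1 0 1
2 0 3 2 2
0 0 3 2 1
t=1: 2 2 0 2 3
0 3 1 0 1
2 0 3 2 2
0 0 3 2 1
t=2: 2 2 0 3 0
0 3 1 0 2
2 0 3 2 2
0 0 3 2 1
t=3: 2 2 0 3 1
0 3 1 0 2
2 0 3 2 2
0 0 3 2 1
t=4: 2 2 0 3 2
0 3 1 0 2
2 0 3 2 2
0 0 3 2 1
t=5: 2 2 0 3 3
0 3 1 0 2
2 0 3 2 2
0 0 3 2 1
t=6: 2 2 1 0 1
0 3 1 1 3
2 0 3 2 2
0 0 3 2 1
t=7: 2 2 1 0 2
0 3 1 1 3
2 0 3 2 2
0 0 3 2 1
t=8: 2 2 1 0 3
0 3 1 1 3
2 0 3 2 2
0 0 3 2 1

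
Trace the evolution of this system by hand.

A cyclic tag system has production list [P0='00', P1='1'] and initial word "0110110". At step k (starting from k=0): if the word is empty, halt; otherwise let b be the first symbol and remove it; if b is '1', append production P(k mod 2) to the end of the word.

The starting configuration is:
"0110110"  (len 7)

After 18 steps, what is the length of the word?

1

k=0  "0110110"  (len 7)
k=1  "110110"  (len 6)
k=2  "101101"  (len 6)
k=3  "0110100"  (len 7)
k=4  "110100"  (len 6)
k=5  "1010000"  (len 7)
k=6  "0100001"  (len 7)
k=7  "100001"  (len 6)
k=8  "000011"  (len 6)
k=9  "00011"  (len 5)
k=10  "0011"  (len 4)
k=11  "011"  (len 3)
k=12  "11"  (len 2)
k=13  "100"  (len 3)
k=14  "001"  (len 3)
k=15  "01"  (len 2)
k=16  "1"  (len 1)
k=17  "00"  (len 2)
k=18  "0"  (len 1)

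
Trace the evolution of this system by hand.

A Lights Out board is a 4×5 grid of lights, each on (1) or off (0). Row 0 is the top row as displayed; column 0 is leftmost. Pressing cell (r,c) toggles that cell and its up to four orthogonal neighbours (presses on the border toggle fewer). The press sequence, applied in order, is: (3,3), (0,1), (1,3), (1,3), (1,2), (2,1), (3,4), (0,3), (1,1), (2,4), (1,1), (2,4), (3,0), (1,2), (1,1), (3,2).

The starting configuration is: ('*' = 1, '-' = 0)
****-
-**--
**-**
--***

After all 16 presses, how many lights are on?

step 0: ****-
-**--
**-**
--***
step 1: ****-
-**--
**--*
-----
step 2: ---*-
--*--
**--*
-----
step 3: -----
---**
**-**
-----
step 4: ---*-
--*--
**--*
-----
step 5: --**-
-*-*-
***-*
-----
step 6: --**-
---*-
----*
-*---
step 7: --**-
---*-
-----
-*-**
step 8: ----*
-----
-----
-*-**
step 9: -*--*
***--
-*---
-*-**
step 10: -*--*
***-*
-*-**
-*-*-
step 11: ----*
----*
---**
-*-*-
step 12: ----*
-----
-----
-*-**
step 13: ----*
-----
*----
*--**
step 14: --*-*
-***-
*-*--
*--**
step 15: -**-*
*--*-
***--
*--**
step 16: -**-*
*--*-
**---
***-*

11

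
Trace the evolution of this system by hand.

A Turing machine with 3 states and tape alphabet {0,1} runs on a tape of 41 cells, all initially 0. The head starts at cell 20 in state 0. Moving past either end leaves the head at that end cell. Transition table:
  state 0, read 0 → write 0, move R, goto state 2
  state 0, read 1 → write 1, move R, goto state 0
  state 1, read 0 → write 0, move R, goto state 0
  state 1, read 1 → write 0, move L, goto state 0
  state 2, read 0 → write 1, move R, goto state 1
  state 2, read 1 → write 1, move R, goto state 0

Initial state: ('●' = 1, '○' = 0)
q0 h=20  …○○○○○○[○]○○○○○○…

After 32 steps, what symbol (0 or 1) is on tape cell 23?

0) q0 h=20  …○○○○○○[○]○○○○○○…
1) q2 h=21  …○○○○○○[○]○○○○○○…
2) q1 h=22  …○○○○○●[○]○○○○○○…
3) q0 h=23  …○○○○●○[○]○○○○○○…
4) q2 h=24  …○○○●○○[○]○○○○○○…
5) q1 h=25  …○○●○○●[○]○○○○○○…
6) q0 h=26  …○●○○●○[○]○○○○○○…
7) q2 h=27  …●○○●○○[○]○○○○○○…
8) q1 h=28  …○○●○○●[○]○○○○○○…
9) q0 h=29  …○●○○●○[○]○○○○○○…
10) q2 h=30  …●○○●○○[○]○○○○○○…
11) q1 h=31  …○○●○○●[○]○○○○○○…
12) q0 h=32  …○●○○●○[○]○○○○○○…
13) q2 h=33  …●○○●○○[○]○○○○○○…
14) q1 h=34  …○○●○○●[○]○○○○○○|
15) q0 h=35  …○●○○●○[○]○○○○○|
16) q2 h=36  …●○○●○○[○]○○○○|
17) q1 h=37  …○○●○○●[○]○○○|
18) q0 h=38  …○●○○●○[○]○○|
19) q2 h=39  …●○○●○○[○]○|
20) q1 h=40  …○○●○○●[○]|
21) q0 h=40  …○○●○○●[○]|
22) q2 h=40  …○○●○○●[○]|
23) q1 h=40  …○○●○○●[●]|
24) q0 h=39  …●○○●○○[●]○|
25) q0 h=40  …○○●○○●[○]|
26) q2 h=40  …○○●○○●[○]|
27) q1 h=40  …○○●○○●[●]|
28) q0 h=39  …●○○●○○[●]○|
29) q0 h=40  …○○●○○●[○]|
30) q2 h=40  …○○●○○●[○]|
31) q1 h=40  …○○●○○●[●]|
32) q0 h=39  …●○○●○○[●]○|

0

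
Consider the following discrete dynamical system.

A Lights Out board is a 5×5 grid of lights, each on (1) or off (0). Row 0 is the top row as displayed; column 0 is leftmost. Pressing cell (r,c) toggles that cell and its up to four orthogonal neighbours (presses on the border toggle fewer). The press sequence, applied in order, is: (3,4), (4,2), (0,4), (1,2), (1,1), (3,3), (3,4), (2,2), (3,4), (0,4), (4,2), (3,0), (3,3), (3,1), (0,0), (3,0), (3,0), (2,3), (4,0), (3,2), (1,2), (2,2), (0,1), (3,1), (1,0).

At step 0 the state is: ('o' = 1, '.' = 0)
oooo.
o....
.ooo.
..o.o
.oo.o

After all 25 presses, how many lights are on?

6

step 0: oooo.
o....
.ooo.
..o.o
.oo.o
step 1: oooo.
o....
.oooo
..oo.
.oo..
step 2: oooo.
o....
.oooo
...o.
...o.
step 3: ooo.o
o...o
.oooo
...o.
...o.
step 4: oo..o
ooooo
.o.oo
...o.
...o.
step 5: o...o
...oo
...oo
...o.
...o.
step 6: o...o
...oo
....o
..o.o
.....
step 7: o...o
...oo
.....
..oo.
....o
step 8: o...o
..ooo
.ooo.
...o.
....o
step 9: o...o
..ooo
.oooo
....o
.....
step 10: o..o.
..oo.
.oooo
....o
.....
step 11: o..o.
..oo.
.oooo
..o.o
.ooo.
step 12: o..o.
..oo.
ooooo
ooo.o
oooo.
step 13: o..o.
..oo.
ooo.o
oo.o.
ooo..
step 14: o..o.
..oo.
o.o.o
..oo.
o.o..
step 15: .o.o.
o.oo.
o.o.o
..oo.
o.o..
step 16: .o.o.
o.oo.
..o.o
oooo.
..o..
step 17: .o.o.
o.oo.
o.o.o
..oo.
o.o..
step 18: .o.o.
o.o..
o..o.
..o..
o.o..
step 19: .o.o.
o.o..
o..o.
o.o..
.oo..
step 20: .o.o.
o.o..
o.oo.
oo.o.
.o...
step 21: .ooo.
oo.o.
o..o.
oo.o.
.o...
step 22: .ooo.
oooo.
ooo..
oooo.
.o...
step 23: o..o.
o.oo.
ooo..
oooo.
.o...
step 24: o..o.
o.oo.
o.o..
...o.
.....
step 25: ...o.
.ooo.
..o..
...o.
.....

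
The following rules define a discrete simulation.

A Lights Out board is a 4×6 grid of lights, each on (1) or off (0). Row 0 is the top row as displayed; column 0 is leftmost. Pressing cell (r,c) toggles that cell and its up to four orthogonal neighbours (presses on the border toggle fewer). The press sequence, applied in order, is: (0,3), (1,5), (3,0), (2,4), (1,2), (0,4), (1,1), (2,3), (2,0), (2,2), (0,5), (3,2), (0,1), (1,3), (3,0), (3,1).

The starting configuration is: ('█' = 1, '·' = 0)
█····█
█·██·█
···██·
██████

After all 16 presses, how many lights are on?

15

0) █····█
█·██·█
···██·
██████
1) █·████
█·█··█
···██·
██████
2) █·███·
█·█·█·
···███
██████
3) █·███·
█·█·█·
█··███
··████
4) █·███·
█·█···
█·····
··██·█
5) █··██·
██·█··
█·█···
··██·█
6) █····█
██·██·
█·█···
··██·█
7) ██···█
··███·
███···
··██·█
8) ██···█
··█·█·
██·██·
··█··█
9) ██···█
█·█·█·
···██·
█·█··█
10) ██···█
█···█·
·██·█·
█····█
11) ██··█·
█···██
·██·█·
█····█
12) ██··█·
█···██
·█··█·
████·█
13) ··█·█·
██··██
·█··█·
████·█
14) ··███·
████·█
·█·██·
████·█
15) ··███·
████·█
██·██·
··██·█
16) ··███·
████·█
█··██·
██·█·█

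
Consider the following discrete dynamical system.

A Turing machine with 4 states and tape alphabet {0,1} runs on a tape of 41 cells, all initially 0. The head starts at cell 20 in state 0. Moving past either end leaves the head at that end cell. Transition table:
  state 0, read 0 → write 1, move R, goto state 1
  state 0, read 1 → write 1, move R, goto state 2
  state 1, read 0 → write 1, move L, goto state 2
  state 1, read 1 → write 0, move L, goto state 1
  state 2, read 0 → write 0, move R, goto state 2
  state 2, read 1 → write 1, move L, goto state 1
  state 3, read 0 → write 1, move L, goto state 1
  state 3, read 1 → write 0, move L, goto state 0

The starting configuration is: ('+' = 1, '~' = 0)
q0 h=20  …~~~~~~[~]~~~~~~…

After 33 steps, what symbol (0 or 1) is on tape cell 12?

gen 0: q0 h=20  …~~~~~~[~]~~~~~~…
gen 1: q1 h=21  …~~~~~+[~]~~~~~~…
gen 2: q2 h=20  …~~~~~~[+]+~~~~~…
gen 3: q1 h=19  …~~~~~~[~]++~~~~…
gen 4: q2 h=18  …~~~~~~[~]+++~~~…
gen 5: q2 h=19  …~~~~~~[+]++~~~~…
gen 6: q1 h=18  …~~~~~~[~]+++~~~…
gen 7: q2 h=17  …~~~~~~[~]++++~~…
gen 8: q2 h=18  …~~~~~~[+]+++~~~…
gen 9: q1 h=17  …~~~~~~[~]++++~~…
gen 10: q2 h=16  …~~~~~~[~]+++++~…
gen 11: q2 h=17  …~~~~~~[+]++++~~…
gen 12: q1 h=16  …~~~~~~[~]+++++~…
gen 13: q2 h=15  …~~~~~~[~]++++++…
gen 14: q2 h=16  …~~~~~~[+]+++++~…
gen 15: q1 h=15  …~~~~~~[~]++++++…
gen 16: q2 h=14  …~~~~~~[~]++++++…
gen 17: q2 h=15  …~~~~~~[+]++++++…
gen 18: q1 h=14  …~~~~~~[~]++++++…
gen 19: q2 h=13  …~~~~~~[~]++++++…
gen 20: q2 h=14  …~~~~~~[+]++++++…
gen 21: q1 h=13  …~~~~~~[~]++++++…
gen 22: q2 h=12  …~~~~~~[~]++++++…
gen 23: q2 h=13  …~~~~~~[+]++++++…
gen 24: q1 h=12  …~~~~~~[~]++++++…
gen 25: q2 h=11  …~~~~~~[~]++++++…
gen 26: q2 h=12  …~~~~~~[+]++++++…
gen 27: q1 h=11  …~~~~~~[~]++++++…
gen 28: q2 h=10  …~~~~~~[~]++++++…
gen 29: q2 h=11  …~~~~~~[+]++++++…
gen 30: q1 h=10  …~~~~~~[~]++++++…
gen 31: q2 h= 9  …~~~~~~[~]++++++…
gen 32: q2 h=10  …~~~~~~[+]++++++…
gen 33: q1 h= 9  …~~~~~~[~]++++++…

1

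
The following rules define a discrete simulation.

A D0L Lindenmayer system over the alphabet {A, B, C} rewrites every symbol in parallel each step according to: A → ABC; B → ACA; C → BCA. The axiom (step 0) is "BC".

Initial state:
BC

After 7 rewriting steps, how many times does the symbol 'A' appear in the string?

[0] BC
[1] ACABCA
[2] ABCBCAABCACABCAABC
[3] ABCACABCAACABCAABCABCACABCAABCBCAABCACABCAABCABCACABCA
[4] ABCACABCAABCBCAABCACABCAABCABCBCAABCACABCAABCABCACABCAABCA…ABCAABCBCAABCACABCAABCABCACABCAABCACABCAABCBCAABCACABCAABC  (len 162)
[5] ABCACABCAABCBCAABCACABCAABCABCACABCAACABCAABCABCACABCAABCB…AABCABCACABCAACABCAABCABCACABCAABCBCAABCACABCAABCABCACABCA  (len 486)
[6] ABCACABCAABCBCAABCACABCAABCABCACABCAACABCAABCABCACABCAABCB…ABCAABCBCAABCACABCAABCABCACABCAABCACABCAABCBCAABCACABCAABC  (len 1458)
[7] ABCACABCAABCBCAABCACABCAABCABCACABCAACABCAABCABCACABCAABCB…AABCABCACABCAACABCAABCABCACABCAABCBCAABCACABCAABCABCACABCA  (len 4374)

1823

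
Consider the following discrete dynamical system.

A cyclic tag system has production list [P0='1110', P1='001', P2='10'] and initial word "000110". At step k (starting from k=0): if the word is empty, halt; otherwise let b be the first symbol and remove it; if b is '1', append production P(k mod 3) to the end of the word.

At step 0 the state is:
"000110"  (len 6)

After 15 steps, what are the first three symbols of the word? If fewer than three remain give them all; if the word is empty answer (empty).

100

t=0: "000110"  (len 6)
t=1: "00110"  (len 5)
t=2: "0110"  (len 4)
t=3: "110"  (len 3)
t=4: "101110"  (len 6)
t=5: "01110001"  (len 8)
t=6: "1110001"  (len 7)
t=7: "1100011110"  (len 10)
t=8: "100011110001"  (len 12)
t=9: "0001111000110"  (len 13)
t=10: "001111000110"  (len 12)
t=11: "01111000110"  (len 11)
t=12: "1111000110"  (len 10)
t=13: "1110001101110"  (len 13)
t=14: "110001101110001"  (len 15)
t=15: "1000110111000110"  (len 16)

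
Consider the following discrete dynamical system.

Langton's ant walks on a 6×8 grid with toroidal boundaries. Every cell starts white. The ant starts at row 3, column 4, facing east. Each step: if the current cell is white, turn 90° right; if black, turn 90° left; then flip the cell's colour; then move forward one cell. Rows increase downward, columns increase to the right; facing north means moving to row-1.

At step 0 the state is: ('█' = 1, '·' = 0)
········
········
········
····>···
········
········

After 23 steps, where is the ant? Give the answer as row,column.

1,3

t=0: ········
········
········
····>···
········
········
t=1: ········
········
········
····█···
····v···
········
t=2: ········
········
········
····█···
···<█···
········
t=3: ········
········
········
···^█···
···██···
········
t=4: ········
········
········
···█>···
···██···
········
t=5: ········
········
····^···
···█····
···██···
········
t=6: ········
········
····█>··
···█····
···██···
········
t=7: ········
········
····██··
···█·v··
···██···
········
t=8: ········
········
····██··
···█<█··
···██···
········
t=9: ········
········
····^█··
···███··
···██···
········
t=10: ········
········
···<·█··
···███··
···██···
········
t=11: ········
···^····
···█·█··
···███··
···██···
········
t=12: ········
···█>···
···█·█··
···███··
···██···
········
t=13: ········
···██···
···█v█··
···███··
···██···
········
t=14: ········
···██···
···<██··
···███··
···██···
········
t=15: ········
···██···
····██··
···v██··
···██···
········
t=16: ········
···██···
····██··
····>█··
···██···
········
t=17: ········
···██···
····^█··
·····█··
···██···
········
t=18: ········
···██···
···<·█··
·····█··
···██···
········
t=19: ········
···^█···
···█·█··
·····█··
···██···
········
t=20: ········
··<·█···
···█·█··
·····█··
···██···
········
t=21: ··^·····
··█·█···
···█·█··
·····█··
···██···
········
t=22: ··█>····
··█·█···
···█·█··
·····█··
···██···
········
t=23: ··██····
··█v█···
···█·█··
·····█··
···██···
········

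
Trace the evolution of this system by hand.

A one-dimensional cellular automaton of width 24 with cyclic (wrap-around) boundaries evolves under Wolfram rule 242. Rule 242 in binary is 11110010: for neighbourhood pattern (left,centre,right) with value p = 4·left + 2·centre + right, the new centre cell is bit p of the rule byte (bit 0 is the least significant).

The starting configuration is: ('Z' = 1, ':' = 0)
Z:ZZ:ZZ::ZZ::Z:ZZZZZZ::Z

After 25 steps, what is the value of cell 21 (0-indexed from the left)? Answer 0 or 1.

[0] Z:ZZ:ZZ::ZZ::Z:ZZZZZZ::Z
[1] ZZ:ZZ:ZZZ:ZZZ:Z:ZZZZZZZ:
[2] :ZZ:ZZ:ZZZ:ZZZ:Z:ZZZZZZZ
[3] Z:ZZ:ZZ:ZZZ:ZZZ:Z:ZZZZZZ
[4] ZZ:ZZ:ZZ:ZZZ:ZZZ:Z:ZZZZZ
[5] ZZZ:ZZ:ZZ:ZZZ:ZZZ:Z:ZZZZ
[6] ZZZZ:ZZ:ZZ:ZZZ:ZZZ:Z:ZZZ
[7] ZZZZZ:ZZ:ZZ:ZZZ:ZZZ:Z:ZZ
[8] ZZZZZZ:ZZ:ZZ:ZZZ:ZZZ:Z:Z
[9] ZZZZZZZ:ZZ:ZZ:ZZZ:ZZZ:Z:
[10] :ZZZZZZZ:ZZ:ZZ:ZZZ:ZZZ:Z
[11] Z:ZZZZZZZ:ZZ:ZZ:ZZZ:ZZZ:
[12] :Z:ZZZZZZZ:ZZ:ZZ:ZZZ:ZZZ
[13] Z:Z:ZZZZZZZ:ZZ:ZZ:ZZZ:ZZ
[14] ZZ:Z:ZZZZZZZ:ZZ:ZZ:ZZZ:Z
[15] ZZZ:Z:ZZZZZZZ:ZZ:ZZ:ZZZ:
[16] :ZZZ:Z:ZZZZZZZ:ZZ:ZZ:ZZZ
[17] Z:ZZZ:Z:ZZZZZZZ:ZZ:ZZ:ZZ
[18] ZZ:ZZZ:Z:ZZZZZZZ:ZZ:ZZ:Z
[19] ZZZ:ZZZ:Z:ZZZZZZZ:ZZ:ZZ:
[20] :ZZZ:ZZZ:Z:ZZZZZZZ:ZZ:ZZ
[21] Z:ZZZ:ZZZ:Z:ZZZZZZZ:ZZ:Z
[22] ZZ:ZZZ:ZZZ:Z:ZZZZZZZ:ZZ:
[23] :ZZ:ZZZ:ZZZ:Z:ZZZZZZZ:ZZ
[24] Z:ZZ:ZZZ:ZZZ:Z:ZZZZZZZ:Z
[25] ZZ:ZZ:ZZZ:ZZZ:Z:ZZZZZZZ:

1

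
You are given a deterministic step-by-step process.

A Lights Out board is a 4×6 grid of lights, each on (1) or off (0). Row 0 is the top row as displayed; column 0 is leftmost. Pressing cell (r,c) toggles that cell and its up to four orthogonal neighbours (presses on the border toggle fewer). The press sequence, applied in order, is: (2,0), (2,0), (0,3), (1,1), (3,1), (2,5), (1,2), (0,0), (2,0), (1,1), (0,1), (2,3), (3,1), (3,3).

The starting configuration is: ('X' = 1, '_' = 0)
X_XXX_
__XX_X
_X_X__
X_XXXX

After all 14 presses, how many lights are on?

gen 0: X_XXX_
__XX_X
_X_X__
X_XXXX
gen 1: X_XXX_
X_XX_X
X__X__
__XXXX
gen 2: X_XXX_
__XX_X
_X_X__
X_XXXX
gen 3: X_____
__X__X
_X_X__
X_XXXX
gen 4: XX____
XX___X
___X__
X_XXXX
gen 5: XX____
XX___X
_X_X__
_X_XXX
gen 6: XX____
XX____
_X_XXX
_X_XX_
gen 7: XXX___
X_XX__
_XXXXX
_X_XX_
gen 8: __X___
__XX__
_XXXXX
_X_XX_
gen 9: __X___
X_XX__
X_XXXX
XX_XX_
gen 10: _XX___
_X_X__
XXXXXX
XX_XX_
gen 11: X_____
___X__
XXXXXX
XX_XX_
gen 12: X_____
______
XX___X
XX__X_
gen 13: X_____
______
X____X
__X_X_
gen 14: X_____
______
X__X_X
___X__

5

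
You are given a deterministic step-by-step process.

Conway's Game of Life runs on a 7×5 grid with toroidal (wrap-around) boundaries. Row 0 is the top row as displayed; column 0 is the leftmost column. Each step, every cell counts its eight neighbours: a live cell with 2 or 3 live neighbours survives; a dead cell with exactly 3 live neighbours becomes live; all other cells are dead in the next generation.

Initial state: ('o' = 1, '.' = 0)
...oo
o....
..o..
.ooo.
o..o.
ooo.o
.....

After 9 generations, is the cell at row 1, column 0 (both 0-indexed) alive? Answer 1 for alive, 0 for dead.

gen 0: ...oo
o....
..o..
.ooo.
o..o.
ooo.o
.....
gen 1: ....o
...oo
..oo.
.o.oo
.....
ooooo
.oo..
gen 2: o.o.o
..o.o
o....
...oo
.....
o..oo
.....
gen 3: oo..o
....o
o....
....o
o....
....o
.o...
gen 4: .o..o
.o..o
o...o
o...o
o...o
o....
.o..o
gen 5: .oooo
.o.oo
.o.o.
.o.o.
.o...
.o...
.o..o
gen 6: .o...
.o...
.o.o.
oo...
oo...
.oo..
.o..o
gen 7: .oo..
oo...
.o...
....o
.....
..o..
.o...
gen 8: ..o..
o....
.o...
.....
.....
.....
.o...
gen 9: .o...
.o...
.....
.....
.....
.....
.....

0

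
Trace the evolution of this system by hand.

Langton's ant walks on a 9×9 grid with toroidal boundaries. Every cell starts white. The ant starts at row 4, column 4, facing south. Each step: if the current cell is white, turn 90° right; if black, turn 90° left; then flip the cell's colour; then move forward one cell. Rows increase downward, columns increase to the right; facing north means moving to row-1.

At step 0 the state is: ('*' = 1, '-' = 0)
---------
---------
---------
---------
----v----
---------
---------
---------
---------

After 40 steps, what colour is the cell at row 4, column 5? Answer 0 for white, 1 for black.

0

t=0: ---------
---------
---------
---------
----v----
---------
---------
---------
---------
t=1: ---------
---------
---------
---------
---<*----
---------
---------
---------
---------
t=2: ---------
---------
---------
---^-----
---**----
---------
---------
---------
---------
t=3: ---------
---------
---------
---*>----
---**----
---------
---------
---------
---------
t=4: ---------
---------
---------
---**----
---*v----
---------
---------
---------
---------
t=5: ---------
---------
---------
---**----
---*->---
---------
---------
---------
---------
t=6: ---------
---------
---------
---**----
---*-*---
-----v---
---------
---------
---------
t=7: ---------
---------
---------
---**----
---*-*---
----<*---
---------
---------
---------
t=8: ---------
---------
---------
---**----
---*^*---
----**---
---------
---------
---------
t=9: ---------
---------
---------
---**----
---**>---
----**---
---------
---------
---------
t=10: ---------
---------
---------
---**^---
---**----
----**---
---------
---------
---------
t=11: ---------
---------
---------
---***>--
---**----
----**---
---------
---------
---------
t=12: ---------
---------
---------
---****--
---**-v--
----**---
---------
---------
---------
t=13: ---------
---------
---------
---****--
---**<*--
----**---
---------
---------
---------
t=14: ---------
---------
---------
---**^*--
---****--
----**---
---------
---------
---------
t=15: ---------
---------
---------
---*<-*--
---****--
----**---
---------
---------
---------
t=16: ---------
---------
---------
---*--*--
---*v**--
----**---
---------
---------
---------
t=17: ---------
---------
---------
---*--*--
---*->*--
----**---
---------
---------
---------
t=18: ---------
---------
---------
---*-^*--
---*--*--
----**---
---------
---------
---------
t=19: ---------
---------
---------
---*-*>--
---*--*--
----**---
---------
---------
---------
t=20: ---------
---------
------^--
---*-*---
---*--*--
----**---
---------
---------
---------
t=21: ---------
---------
------*>-
---*-*---
---*--*--
----**---
---------
---------
---------
t=22: ---------
---------
------**-
---*-*-v-
---*--*--
----**---
---------
---------
---------
t=23: ---------
---------
------**-
---*-*<*-
---*--*--
----**---
---------
---------
---------
t=24: ---------
---------
------^*-
---*-***-
---*--*--
----**---
---------
---------
---------
t=25: ---------
---------
-----<-*-
---*-***-
---*--*--
----**---
---------
---------
---------
t=26: ---------
-----^---
-----*-*-
---*-***-
---*--*--
----**---
---------
---------
---------
t=27: ---------
-----*>--
-----*-*-
---*-***-
---*--*--
----**---
---------
---------
---------
t=28: ---------
-----**--
-----*v*-
---*-***-
---*--*--
----**---
---------
---------
---------
t=29: ---------
-----**--
-----<**-
---*-***-
---*--*--
----**---
---------
---------
---------
t=30: ---------
-----**--
------**-
---*-v**-
---*--*--
----**---
---------
---------
---------
t=31: ---------
-----**--
------**-
---*-->*-
---*--*--
----**---
---------
---------
---------
t=32: ---------
-----**--
------^*-
---*---*-
---*--*--
----**---
---------
---------
---------
t=33: ---------
-----**--
-----<-*-
---*---*-
---*--*--
----**---
---------
---------
---------
t=34: ---------
-----^*--
-----*-*-
---*---*-
---*--*--
----**---
---------
---------
---------
t=35: ---------
----<-*--
-----*-*-
---*---*-
---*--*--
----**---
---------
---------
---------
t=36: ----^----
----*-*--
-----*-*-
---*---*-
---*--*--
----**---
---------
---------
---------
t=37: ----*>---
----*-*--
-----*-*-
---*---*-
---*--*--
----**---
---------
---------
---------
t=38: ----**---
----*v*--
-----*-*-
---*---*-
---*--*--
----**---
---------
---------
---------
t=39: ----**---
----<**--
-----*-*-
---*---*-
---*--*--
----**---
---------
---------
---------
t=40: ----**---
-----**--
----v*-*-
---*---*-
---*--*--
----**---
---------
---------
---------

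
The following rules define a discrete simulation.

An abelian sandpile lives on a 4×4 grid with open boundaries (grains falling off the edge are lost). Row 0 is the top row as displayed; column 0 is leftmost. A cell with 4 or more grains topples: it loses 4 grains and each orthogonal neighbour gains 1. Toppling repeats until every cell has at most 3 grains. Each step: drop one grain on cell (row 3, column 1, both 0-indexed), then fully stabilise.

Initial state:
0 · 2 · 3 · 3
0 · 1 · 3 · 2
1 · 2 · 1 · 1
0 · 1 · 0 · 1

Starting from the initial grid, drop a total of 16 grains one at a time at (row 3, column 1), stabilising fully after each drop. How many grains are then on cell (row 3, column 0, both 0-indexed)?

1

[0] 0 · 2 · 3 · 3
0 · 1 · 3 · 2
1 · 2 · 1 · 1
0 · 1 · 0 · 1
[1] 0 · 2 · 3 · 3
0 · 1 · 3 · 2
1 · 2 · 1 · 1
0 · 2 · 0 · 1
[2] 0 · 2 · 3 · 3
0 · 1 · 3 · 2
1 · 2 · 1 · 1
0 · 3 · 0 · 1
[3] 0 · 2 · 3 · 3
0 · 1 · 3 · 2
1 · 3 · 1 · 1
1 · 0 · 1 · 1
[4] 0 · 2 · 3 · 3
0 · 1 · 3 · 2
1 · 3 · 1 · 1
1 · 1 · 1 · 1
[5] 0 · 2 · 3 · 3
0 · 1 · 3 · 2
1 · 3 · 1 · 1
1 · 2 · 1 · 1
[6] 0 · 2 · 3 · 3
0 · 1 · 3 · 2
1 · 3 · 1 · 1
1 · 3 · 1 · 1
[7] 0 · 2 · 3 · 3
0 · 2 · 3 · 2
2 · 0 · 2 · 1
2 · 1 · 2 · 1
[8] 0 · 2 · 3 · 3
0 · 2 · 3 · 2
2 · 0 · 2 · 1
2 · 2 · 2 · 1
[9] 0 · 2 · 3 · 3
0 · 2 · 3 · 2
2 · 0 · 2 · 1
2 · 3 · 2 · 1
[10] 0 · 2 · 3 · 3
0 · 2 · 3 · 2
2 · 1 · 2 · 1
3 · 0 · 3 · 1
[11] 0 · 2 · 3 · 3
0 · 2 · 3 · 2
2 · 1 · 2 · 1
3 · 1 · 3 · 1
[12] 0 · 2 · 3 · 3
0 · 2 · 3 · 2
2 · 1 · 2 · 1
3 · 2 · 3 · 1
[13] 0 · 2 · 3 · 3
0 · 2 · 3 · 2
2 · 1 · 2 · 1
3 · 3 · 3 · 1
[14] 0 · 2 · 3 · 3
0 · 2 · 3 · 2
3 · 2 · 3 · 1
0 · 2 · 0 · 2
[15] 0 · 2 · 3 · 3
0 · 2 · 3 · 2
3 · 2 · 3 · 1
0 · 3 · 0 · 2
[16] 0 · 2 · 3 · 3
0 · 2 · 3 · 2
3 · 3 · 3 · 1
1 · 0 · 1 · 2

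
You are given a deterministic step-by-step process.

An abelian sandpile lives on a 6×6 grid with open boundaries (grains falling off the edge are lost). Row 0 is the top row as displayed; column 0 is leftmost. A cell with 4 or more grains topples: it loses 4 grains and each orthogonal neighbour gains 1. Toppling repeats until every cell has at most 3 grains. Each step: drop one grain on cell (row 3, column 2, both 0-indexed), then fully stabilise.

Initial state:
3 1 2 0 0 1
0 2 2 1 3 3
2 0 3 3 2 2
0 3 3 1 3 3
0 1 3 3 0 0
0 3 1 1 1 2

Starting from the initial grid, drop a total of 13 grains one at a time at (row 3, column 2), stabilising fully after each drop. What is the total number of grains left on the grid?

65

0) 3 1 2 0 0 1
0 2 2 1 3 3
2 0 3 3 2 2
0 3 3 1 3 3
0 1 3 3 0 0
0 3 1 1 1 2
1) 3 1 2 0 1 2
0 2 3 3 1 1
2 2 2 2 2 1
1 1 0 2 2 1
0 3 2 1 2 1
0 3 2 2 1 2
2) 3 1 2 0 1 2
0 2 3 3 1 1
2 2 2 2 2 1
1 1 1 2 2 1
0 3 2 1 2 1
0 3 2 2 1 2
3) 3 1 2 0 1 2
0 2 3 3 1 1
2 2 2 2 2 1
1 1 2 2 2 1
0 3 2 1 2 1
0 3 2 2 1 2
4) 3 1 2 0 1 2
0 2 3 3 1 1
2 2 2 2 2 1
1 1 3 2 2 1
0 3 2 1 2 1
0 3 2 2 1 2
5) 3 1 2 0 1 2
0 2 3 3 1 1
2 2 3 2 2 1
1 2 0 3 2 1
0 3 3 1 2 1
0 3 2 2 1 2
6) 3 1 2 0 1 2
0 2 3 3 1 1
2 2 3 2 2 1
1 2 1 3 2 1
0 3 3 1 2 1
0 3 2 2 1 2
7) 3 1 2 0 1 2
0 2 3 3 1 1
2 2 3 2 2 1
1 2 2 3 2 1
0 3 3 1 2 1
0 3 2 2 1 2
8) 3 1 2 0 1 2
0 2 3 3 1 1
2 2 3 2 2 1
1 2 3 3 2 1
0 3 3 1 2 1
0 3 2 2 1 2
9) 3 2 3 1 1 2
1 0 3 1 2 1
3 2 0 2 3 1
2 2 1 2 3 1
1 2 3 3 2 1
1 1 0 3 1 2
10) 3 2 3 1 1 2
1 0 3 1 2 1
3 2 0 2 3 1
2 2 2 2 3 1
1 2 3 3 2 1
1 1 0 3 1 2
11) 3 2 3 1 1 2
1 0 3 1 2 1
3 2 0 2 3 1
2 2 3 2 3 1
1 2 3 3 2 1
1 1 0 3 1 2
12) 3 2 3 1 1 2
1 0 3 2 3 1
3 2 2 0 1 2
2 3 2 2 2 2
1 3 1 3 0 2
1 1 2 0 3 2
13) 3 2 3 1 1 2
1 0 3 2 3 1
3 2 2 0 1 2
2 3 3 2 2 2
1 3 1 3 0 2
1 1 2 0 3 2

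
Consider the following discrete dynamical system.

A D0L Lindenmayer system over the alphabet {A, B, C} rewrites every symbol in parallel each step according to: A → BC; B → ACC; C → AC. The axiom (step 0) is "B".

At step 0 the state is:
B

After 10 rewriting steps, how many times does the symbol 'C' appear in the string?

1467

t=0: B
t=1: ACC
t=2: BCACAC
t=3: ACCACBCACBCAC
t=4: BCACACBCACACCACBCACACCACBCAC
t=5: ACCACBCACBCACACCACBCACBCACACBCACACCACBCACBCACACBCACACCACBCAC
t=6: BCACACBCACACCACBCACACCACBCACBCACACBCACACCACBCACACCACBCACBC…ACACBCACACCACBCACACCACBCACBCACACCACBCACBCACACBCACACCACBCAC  (len 129)
t=7: ACCACBCACBCACACCACBCACBCACACBCACACCACBCACBCACACBCACACCACBC…ACACBCACACCACBCACACCACBCACBCACACCACBCACBCACACBCACACCACBCAC  (len 277)
t=8: BCACACBCACACCACBCACACCACBCACBCACACBCACACCACBCACACCACBCACBC…ACACBCACACCACBCACACCACBCACBCACACCACBCACBCACACBCACACCACBCAC  (len 595)
t=9: ACCACBCACBCACACCACBCACBCACACBCACACCACBCACBCACACBCACACCACBC…ACACBCACACCACBCACACCACBCACBCACACCACBCACBCACACBCACACCACBCAC  (len 1278)
t=10: BCACACBCACACCACBCACACCACBCACBCACACBCACACCACBCACACCACBCACBC…ACACBCACACCACBCACACCACBCACBCACACCACBCACBCACACBCACACCACBCAC  (len 2745)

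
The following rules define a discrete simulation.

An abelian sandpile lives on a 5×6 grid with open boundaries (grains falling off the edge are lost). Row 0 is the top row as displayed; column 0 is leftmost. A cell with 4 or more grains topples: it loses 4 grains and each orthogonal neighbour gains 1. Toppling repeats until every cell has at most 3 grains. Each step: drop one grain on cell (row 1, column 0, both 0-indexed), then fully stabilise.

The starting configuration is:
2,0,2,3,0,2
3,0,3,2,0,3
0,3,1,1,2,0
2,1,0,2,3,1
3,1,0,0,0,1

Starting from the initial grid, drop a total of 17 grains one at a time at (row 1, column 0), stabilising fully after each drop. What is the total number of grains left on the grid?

50

[0] 2,0,2,3,0,2
3,0,3,2,0,3
0,3,1,1,2,0
2,1,0,2,3,1
3,1,0,0,0,1
[1] 3,0,2,3,0,2
0,1,3,2,0,3
1,3,1,1,2,0
2,1,0,2,3,1
3,1,0,0,0,1
[2] 3,0,2,3,0,2
1,1,3,2,0,3
1,3,1,1,2,0
2,1,0,2,3,1
3,1,0,0,0,1
[3] 3,0,2,3,0,2
2,1,3,2,0,3
1,3,1,1,2,0
2,1,0,2,3,1
3,1,0,0,0,1
[4] 3,0,2,3,0,2
3,1,3,2,0,3
1,3,1,1,2,0
2,1,0,2,3,1
3,1,0,0,0,1
[5] 0,1,2,3,0,2
1,2,3,2,0,3
2,3,1,1,2,0
2,1,0,2,3,1
3,1,0,0,0,1
[6] 0,1,2,3,0,2
2,2,3,2,0,3
2,3,1,1,2,0
2,1,0,2,3,1
3,1,0,0,0,1
[7] 0,1,2,3,0,2
3,2,3,2,0,3
2,3,1,1,2,0
2,1,0,2,3,1
3,1,0,0,0,1
[8] 1,1,2,3,0,2
0,3,3,2,0,3
3,3,1,1,2,0
2,1,0,2,3,1
3,1,0,0,0,1
[9] 1,1,2,3,0,2
1,3,3,2,0,3
3,3,1,1,2,0
2,1,0,2,3,1
3,1,0,0,0,1
[10] 1,1,2,3,0,2
2,3,3,2,0,3
3,3,1,1,2,0
2,1,0,2,3,1
3,1,0,0,0,1
[11] 1,1,2,3,0,2
3,3,3,2,0,3
3,3,1,1,2,0
2,1,0,2,3,1
3,1,0,0,0,1
[12] 2,2,3,3,0,2
2,2,0,3,0,3
1,1,3,1,2,0
3,2,0,2,3,1
3,1,0,0,0,1
[13] 2,2,3,3,0,2
3,2,0,3,0,3
1,1,3,1,2,0
3,2,0,2,3,1
3,1,0,0,0,1
[14] 3,2,3,3,0,2
0,3,0,3,0,3
2,1,3,1,2,0
3,2,0,2,3,1
3,1,0,0,0,1
[15] 3,2,3,3,0,2
1,3,0,3,0,3
2,1,3,1,2,0
3,2,0,2,3,1
3,1,0,0,0,1
[16] 3,2,3,3,0,2
2,3,0,3,0,3
2,1,3,1,2,0
3,2,0,2,3,1
3,1,0,0,0,1
[17] 3,2,3,3,0,2
3,3,0,3,0,3
2,1,3,1,2,0
3,2,0,2,3,1
3,1,0,0,0,1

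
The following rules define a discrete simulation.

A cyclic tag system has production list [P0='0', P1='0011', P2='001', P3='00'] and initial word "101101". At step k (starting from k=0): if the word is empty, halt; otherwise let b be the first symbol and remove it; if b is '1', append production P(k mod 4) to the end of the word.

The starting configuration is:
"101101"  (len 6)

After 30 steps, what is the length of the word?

[0] "101101"  (len 6)
[1] "011010"  (len 6)
[2] "11010"  (len 5)
[3] "1010001"  (len 7)
[4] "01000100"  (len 8)
[5] "1000100"  (len 7)
[6] "0001000011"  (len 10)
[7] "001000011"  (len 9)
[8] "01000011"  (len 8)
[9] "1000011"  (len 7)
[10] "0000110011"  (len 10)
[11] "000110011"  (len 9)
[12] "00110011"  (len 8)
[13] "0110011"  (len 7)
[14] "110011"  (len 6)
[15] "10011001"  (len 8)
[16] "001100100"  (len 9)
[17] "01100100"  (len 8)
[18] "1100100"  (len 7)
[19] "100100001"  (len 9)
[20] "0010000100"  (len 10)
[21] "010000100"  (len 9)
[22] "10000100"  (len 8)
[23] "0000100001"  (len 10)
[24] "000100001"  (len 9)
[25] "00100001"  (len 8)
[26] "0100001"  (len 7)
[27] "100001"  (len 6)
[28] "0000100"  (len 7)
[29] "000100"  (len 6)
[30] "00100"  (len 5)

5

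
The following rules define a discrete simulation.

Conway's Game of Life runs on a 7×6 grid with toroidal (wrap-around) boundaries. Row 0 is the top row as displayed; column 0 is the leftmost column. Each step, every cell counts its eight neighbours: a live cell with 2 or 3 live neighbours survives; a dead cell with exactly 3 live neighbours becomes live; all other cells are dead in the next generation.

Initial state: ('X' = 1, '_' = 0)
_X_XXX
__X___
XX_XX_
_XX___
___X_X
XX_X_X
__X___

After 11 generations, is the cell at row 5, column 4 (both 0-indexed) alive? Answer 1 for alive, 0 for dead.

0

[0] _X_XXX
__X___
XX_XX_
_XX___
___X_X
XX_X_X
__X___
[1] _X_XX_
______
X__X__
_X___X
___X_X
XX_X_X
______
[2] ______
__XXX_
X_____
__X__X
_X___X
X_X__X
_X_X_X
[3] ______
___X__
_XX_XX
_X___X
_XX_XX
__X__X
_XX_XX
[4] __XXX_
__XXX_
_XXXXX
______
_XXXXX
______
XXXXXX
[5] X_____
______
_X___X
______
__XXX_
______
XX___X
[6] XX___X
X_____
______
__XXX_
___X__
XXXXXX
XX___X
[7] ______
XX___X
___X__
__XXX_
X_____
___X__
___X__
[8] X_____
X_____
XX_X_X
__XXX_
__X_X_
______
______
[9] ______
______
XX_X_X
X_____
__X_X_
______
______
[10] ______
X_____
XX___X
X_XXX_
______
______
______
[11] ______
XX___X
__XXX_
X_XXX_
___X__
______
______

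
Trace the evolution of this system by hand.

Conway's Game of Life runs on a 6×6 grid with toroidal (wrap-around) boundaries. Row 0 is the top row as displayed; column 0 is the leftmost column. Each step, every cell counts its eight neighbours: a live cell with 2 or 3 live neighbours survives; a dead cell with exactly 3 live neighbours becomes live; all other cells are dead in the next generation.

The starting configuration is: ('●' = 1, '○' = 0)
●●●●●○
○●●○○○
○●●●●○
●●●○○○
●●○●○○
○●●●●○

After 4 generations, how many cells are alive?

13

t=0: ●●●●●○
○●●○○○
○●●●●○
●●●○○○
●●○●○○
○●●●●○
t=1: ●○○○●●
○○○○○●
○○○○○○
○○○○●●
○○○○●●
○○○○○○
t=2: ●○○○●●
●○○○●●
○○○○●●
○○○○●●
○○○○●●
●○○○○○
t=3: ○●○○●○
○○○●○○
○○○●○○
●○○●○○
●○○○●○
●○○○○○
t=4: ○○○○○○
○○●●●○
○○●●●○
○○○●●●
●●○○○○
●●○○○○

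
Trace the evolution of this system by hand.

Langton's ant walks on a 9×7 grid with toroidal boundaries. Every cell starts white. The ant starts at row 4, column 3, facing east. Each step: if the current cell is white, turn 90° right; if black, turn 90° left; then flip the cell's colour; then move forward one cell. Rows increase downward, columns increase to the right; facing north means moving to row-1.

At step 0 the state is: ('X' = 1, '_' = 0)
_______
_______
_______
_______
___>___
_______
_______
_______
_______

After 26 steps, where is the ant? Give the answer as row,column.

3,0

step 0: _______
_______
_______
_______
___>___
_______
_______
_______
_______
step 1: _______
_______
_______
_______
___X___
___v___
_______
_______
_______
step 2: _______
_______
_______
_______
___X___
__<X___
_______
_______
_______
step 3: _______
_______
_______
_______
__^X___
__XX___
_______
_______
_______
step 4: _______
_______
_______
_______
__X>___
__XX___
_______
_______
_______
step 5: _______
_______
_______
___^___
__X____
__XX___
_______
_______
_______
step 6: _______
_______
_______
___X>__
__X____
__XX___
_______
_______
_______
step 7: _______
_______
_______
___XX__
__X_v__
__XX___
_______
_______
_______
step 8: _______
_______
_______
___XX__
__X<X__
__XX___
_______
_______
_______
step 9: _______
_______
_______
___^X__
__XXX__
__XX___
_______
_______
_______
step 10: _______
_______
_______
__<_X__
__XXX__
__XX___
_______
_______
_______
step 11: _______
_______
__^____
__X_X__
__XXX__
__XX___
_______
_______
_______
step 12: _______
_______
__X>___
__X_X__
__XXX__
__XX___
_______
_______
_______
step 13: _______
_______
__XX___
__XvX__
__XXX__
__XX___
_______
_______
_______
step 14: _______
_______
__XX___
__<XX__
__XXX__
__XX___
_______
_______
_______
step 15: _______
_______
__XX___
___XX__
__vXX__
__XX___
_______
_______
_______
step 16: _______
_______
__XX___
___XX__
___>X__
__XX___
_______
_______
_______
step 17: _______
_______
__XX___
___^X__
____X__
__XX___
_______
_______
_______
step 18: _______
_______
__XX___
__<_X__
____X__
__XX___
_______
_______
_______
step 19: _______
_______
__^X___
__X_X__
____X__
__XX___
_______
_______
_______
step 20: _______
_______
_<_X___
__X_X__
____X__
__XX___
_______
_______
_______
step 21: _______
_^_____
_X_X___
__X_X__
____X__
__XX___
_______
_______
_______
step 22: _______
_X>____
_X_X___
__X_X__
____X__
__XX___
_______
_______
_______
step 23: _______
_XX____
_XvX___
__X_X__
____X__
__XX___
_______
_______
_______
step 24: _______
_XX____
_<XX___
__X_X__
____X__
__XX___
_______
_______
_______
step 25: _______
_XX____
__XX___
_vX_X__
____X__
__XX___
_______
_______
_______
step 26: _______
_XX____
__XX___
<XX_X__
____X__
__XX___
_______
_______
_______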